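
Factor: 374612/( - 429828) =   -  3^(  -  1)* 7^(-1)*43^ ( - 1 ) * 787^1 = -787/903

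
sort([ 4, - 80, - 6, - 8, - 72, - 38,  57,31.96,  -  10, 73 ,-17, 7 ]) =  [ - 80, - 72, - 38, - 17, - 10,  -  8, - 6, 4, 7 , 31.96,  57,73 ]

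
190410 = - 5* ( - 38082) 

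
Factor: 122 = 2^1 * 61^1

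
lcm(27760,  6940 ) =27760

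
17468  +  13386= 30854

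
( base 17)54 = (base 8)131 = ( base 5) 324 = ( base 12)75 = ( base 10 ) 89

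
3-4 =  - 1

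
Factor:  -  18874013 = - 18874013^1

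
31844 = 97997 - 66153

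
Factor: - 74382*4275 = -2^1*3^3*5^2*7^2*11^1*19^1*23^1 = -317983050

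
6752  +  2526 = 9278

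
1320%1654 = 1320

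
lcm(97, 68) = 6596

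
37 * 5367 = 198579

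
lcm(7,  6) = 42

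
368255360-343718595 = 24536765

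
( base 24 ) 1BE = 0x356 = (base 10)854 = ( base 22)1GI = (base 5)11404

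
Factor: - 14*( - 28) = 392  =  2^3*7^2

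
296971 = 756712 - 459741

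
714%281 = 152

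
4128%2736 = 1392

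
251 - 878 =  - 627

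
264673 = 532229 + -267556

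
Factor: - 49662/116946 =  - 31/73 = - 31^1*73^( - 1 ) 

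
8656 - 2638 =6018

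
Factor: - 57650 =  - 2^1*5^2*1153^1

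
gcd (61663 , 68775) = 7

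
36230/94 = 18115/47 = 385.43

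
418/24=209/12 = 17.42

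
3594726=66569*54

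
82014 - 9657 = 72357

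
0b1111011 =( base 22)5d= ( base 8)173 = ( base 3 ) 11120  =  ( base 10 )123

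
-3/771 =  - 1/257 = -0.00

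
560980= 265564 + 295416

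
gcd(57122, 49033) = 1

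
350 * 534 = 186900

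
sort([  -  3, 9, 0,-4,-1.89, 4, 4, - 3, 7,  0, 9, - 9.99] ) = [ - 9.99, - 4,-3 , - 3, - 1.89,0, 0 , 4, 4, 7,  9,  9 ] 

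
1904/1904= 1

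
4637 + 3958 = 8595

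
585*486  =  284310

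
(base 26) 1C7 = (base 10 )995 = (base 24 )1hb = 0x3e3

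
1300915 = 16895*77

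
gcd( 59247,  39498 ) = 19749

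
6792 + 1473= 8265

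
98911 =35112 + 63799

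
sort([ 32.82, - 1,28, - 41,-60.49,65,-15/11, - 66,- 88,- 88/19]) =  [ -88,-66, - 60.49 ,-41 ,-88/19,-15/11 ,  -  1 , 28,32.82,65]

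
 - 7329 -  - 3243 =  - 4086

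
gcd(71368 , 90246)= 2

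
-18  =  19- 37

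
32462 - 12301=20161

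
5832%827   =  43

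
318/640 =159/320=0.50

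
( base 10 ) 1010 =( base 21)262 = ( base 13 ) 5C9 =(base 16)3F2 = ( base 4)33302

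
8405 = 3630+4775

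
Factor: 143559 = 3^3*13^1  *409^1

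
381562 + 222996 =604558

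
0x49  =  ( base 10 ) 73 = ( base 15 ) 4D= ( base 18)41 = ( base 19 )3g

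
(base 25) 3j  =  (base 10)94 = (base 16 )5e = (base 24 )3M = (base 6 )234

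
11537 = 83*139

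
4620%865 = 295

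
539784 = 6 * 89964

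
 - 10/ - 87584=5/43792 = 0.00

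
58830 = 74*795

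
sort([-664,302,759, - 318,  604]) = [ - 664, - 318, 302, 604,759]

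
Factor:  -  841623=-3^1*280541^1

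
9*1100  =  9900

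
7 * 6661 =46627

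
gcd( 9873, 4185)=9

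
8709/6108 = 2903/2036 = 1.43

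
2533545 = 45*56301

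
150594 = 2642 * 57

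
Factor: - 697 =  - 17^1*41^1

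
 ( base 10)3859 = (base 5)110414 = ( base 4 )330103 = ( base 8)7423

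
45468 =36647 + 8821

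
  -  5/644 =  - 1+639/644=- 0.01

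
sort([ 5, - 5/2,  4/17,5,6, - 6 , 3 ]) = [ -6, - 5/2, 4/17, 3,  5, 5,6 ]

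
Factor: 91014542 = 2^1*23^1*67^1*  29531^1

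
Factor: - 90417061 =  - 7^1*12916723^1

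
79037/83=952 + 21/83= 952.25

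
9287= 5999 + 3288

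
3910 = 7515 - 3605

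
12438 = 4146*3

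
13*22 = 286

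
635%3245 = 635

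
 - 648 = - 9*72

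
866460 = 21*41260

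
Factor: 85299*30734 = 2621579466  =  2^1*3^1*11^2* 127^1*28433^1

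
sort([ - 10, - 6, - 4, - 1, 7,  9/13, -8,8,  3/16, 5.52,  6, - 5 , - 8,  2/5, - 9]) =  [ - 10,- 9, - 8, - 8, - 6, - 5, - 4, - 1, 3/16, 2/5,9/13,  5.52, 6 , 7,8] 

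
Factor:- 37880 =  - 2^3 * 5^1*947^1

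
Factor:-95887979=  - 11^1*37^1*43^1*5479^1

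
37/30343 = 37/30343 =0.00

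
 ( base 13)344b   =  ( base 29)8km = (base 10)7330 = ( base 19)115F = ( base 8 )16242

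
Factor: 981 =3^2*109^1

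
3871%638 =43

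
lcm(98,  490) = 490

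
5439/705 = 7 + 168/235 = 7.71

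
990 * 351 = 347490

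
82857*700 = 57999900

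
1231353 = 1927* 639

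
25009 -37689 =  - 12680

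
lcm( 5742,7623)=442134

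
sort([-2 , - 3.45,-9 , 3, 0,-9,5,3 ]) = [- 9, - 9,-3.45, - 2, 0,3,3 , 5] 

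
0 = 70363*0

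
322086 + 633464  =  955550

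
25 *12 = 300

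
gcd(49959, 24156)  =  549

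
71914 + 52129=124043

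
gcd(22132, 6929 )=1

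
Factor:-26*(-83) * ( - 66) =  -2^2 * 3^1*11^1*13^1*83^1 = - 142428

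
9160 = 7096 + 2064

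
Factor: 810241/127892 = 2^(  -  2 )*97^1*8353^1 * 31973^( - 1 ) 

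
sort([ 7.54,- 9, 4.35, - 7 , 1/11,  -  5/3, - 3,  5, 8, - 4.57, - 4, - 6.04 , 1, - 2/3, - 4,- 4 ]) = [ - 9,  -  7,-6.04, - 4.57, - 4,- 4, -4, - 3, - 5/3, - 2/3, 1/11,1, 4.35, 5,7.54, 8] 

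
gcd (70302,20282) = 2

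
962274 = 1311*734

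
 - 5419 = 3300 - 8719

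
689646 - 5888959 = - 5199313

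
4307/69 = 62+29/69 = 62.42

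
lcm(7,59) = 413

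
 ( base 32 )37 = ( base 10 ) 103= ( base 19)58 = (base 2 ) 1100111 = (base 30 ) 3D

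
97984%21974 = 10088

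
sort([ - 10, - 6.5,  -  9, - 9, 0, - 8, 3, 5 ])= [ - 10, - 9 ,- 9, - 8, - 6.5,0, 3,5] 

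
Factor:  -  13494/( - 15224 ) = 2^( - 2)*3^1  *11^( - 1)*13^1= 39/44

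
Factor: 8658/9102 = 3^1  *  13^1*41^(-1 ) = 39/41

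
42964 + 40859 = 83823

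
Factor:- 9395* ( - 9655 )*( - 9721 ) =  - 881779515725 = -  5^2 * 1879^1*1931^1*9721^1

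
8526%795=576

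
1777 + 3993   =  5770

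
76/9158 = 2/241=0.01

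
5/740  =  1/148 = 0.01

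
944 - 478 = 466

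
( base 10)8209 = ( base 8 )20021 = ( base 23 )FBL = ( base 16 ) 2011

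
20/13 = 20/13 = 1.54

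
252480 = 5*50496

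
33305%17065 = 16240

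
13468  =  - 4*( - 3367)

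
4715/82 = 57+1/2 = 57.50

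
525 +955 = 1480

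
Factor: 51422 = 2^1*7^1*3673^1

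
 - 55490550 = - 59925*926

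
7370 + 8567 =15937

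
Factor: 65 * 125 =5^4 * 13^1 =8125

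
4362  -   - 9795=14157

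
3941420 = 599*6580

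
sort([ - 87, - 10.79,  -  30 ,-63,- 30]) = [ - 87, - 63, - 30,-30, - 10.79] 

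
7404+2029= 9433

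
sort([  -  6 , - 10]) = [  -  10, - 6]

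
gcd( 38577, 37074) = 501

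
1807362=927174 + 880188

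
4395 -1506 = 2889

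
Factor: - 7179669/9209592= -2^ ( - 3 ) * 3^( - 1)*6091^(  -  1 ) * 113963^1  =  - 113963/146184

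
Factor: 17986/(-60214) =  - 23/77 = -7^( - 1)*11^( - 1 )*23^1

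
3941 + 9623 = 13564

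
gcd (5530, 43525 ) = 5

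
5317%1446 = 979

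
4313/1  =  4313 =4313.00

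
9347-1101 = 8246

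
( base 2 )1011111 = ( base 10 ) 95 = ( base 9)115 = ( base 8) 137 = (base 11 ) 87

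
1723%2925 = 1723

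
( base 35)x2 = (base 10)1157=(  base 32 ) 145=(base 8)2205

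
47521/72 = 47521/72 = 660.01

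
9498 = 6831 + 2667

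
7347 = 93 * 79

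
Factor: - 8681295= - 3^1*5^1 * 7^1*29^1 * 2851^1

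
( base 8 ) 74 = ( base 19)33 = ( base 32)1s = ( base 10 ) 60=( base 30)20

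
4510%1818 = 874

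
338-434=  - 96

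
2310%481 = 386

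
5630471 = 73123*77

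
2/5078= 1/2539 = 0.00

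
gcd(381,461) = 1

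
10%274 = 10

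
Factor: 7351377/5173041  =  2450459/1724347= 11^1*367^1*607^1*1724347^( - 1)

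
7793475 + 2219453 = 10012928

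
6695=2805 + 3890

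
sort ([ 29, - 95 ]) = [ - 95, 29 ]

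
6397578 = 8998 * 711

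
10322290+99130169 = 109452459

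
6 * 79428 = 476568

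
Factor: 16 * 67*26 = 27872= 2^5*13^1*67^1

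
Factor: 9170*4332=39724440 = 2^3*3^1*5^1*7^1 * 19^2*131^1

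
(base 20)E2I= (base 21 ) ch9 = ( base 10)5658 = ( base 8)13032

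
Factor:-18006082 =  - 2^1*1093^1*8237^1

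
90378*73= 6597594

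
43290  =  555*78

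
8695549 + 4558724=13254273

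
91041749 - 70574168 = 20467581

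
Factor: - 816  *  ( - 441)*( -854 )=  - 307317024 = -2^5*3^3* 7^3*17^1*61^1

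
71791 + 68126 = 139917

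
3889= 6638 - 2749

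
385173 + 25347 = 410520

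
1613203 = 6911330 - 5298127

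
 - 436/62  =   - 218/31=-7.03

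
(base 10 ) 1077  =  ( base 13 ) 64B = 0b10000110101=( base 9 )1426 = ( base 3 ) 1110220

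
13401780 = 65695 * 204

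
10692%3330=702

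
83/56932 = 83/56932= 0.00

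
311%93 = 32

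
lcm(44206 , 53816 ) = 1237768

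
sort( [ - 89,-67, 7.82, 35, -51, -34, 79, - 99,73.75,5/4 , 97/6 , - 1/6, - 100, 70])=[ - 100, -99, - 89, - 67, - 51, - 34, - 1/6, 5/4, 7.82, 97/6, 35,  70, 73.75, 79 ]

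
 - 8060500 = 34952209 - 43012709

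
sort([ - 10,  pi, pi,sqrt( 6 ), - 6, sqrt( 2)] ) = [ - 10 , - 6, sqrt(2 ), sqrt( 6),pi,pi]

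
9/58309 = 9/58309 =0.00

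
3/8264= 3/8264 = 0.00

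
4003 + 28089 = 32092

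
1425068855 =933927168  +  491141687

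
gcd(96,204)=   12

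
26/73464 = 13/36732   =  0.00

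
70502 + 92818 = 163320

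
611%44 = 39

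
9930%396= 30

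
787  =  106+681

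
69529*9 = 625761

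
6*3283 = 19698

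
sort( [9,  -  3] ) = [ - 3,9 ]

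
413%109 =86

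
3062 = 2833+229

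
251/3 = 83 + 2/3 = 83.67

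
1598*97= 155006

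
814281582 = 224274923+590006659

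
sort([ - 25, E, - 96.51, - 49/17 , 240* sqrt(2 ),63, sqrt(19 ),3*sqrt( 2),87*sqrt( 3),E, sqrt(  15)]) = [ - 96.51, - 25, - 49/17,E, E, sqrt( 15),3*sqrt(2), sqrt(19),63,87*sqrt( 3),240*sqrt(2)]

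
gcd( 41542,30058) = 2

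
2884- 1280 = 1604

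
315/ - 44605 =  -63/8921 = - 0.01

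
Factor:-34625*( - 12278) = 2^1*5^3 * 7^1*  277^1*877^1 = 425125750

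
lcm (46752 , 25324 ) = 607776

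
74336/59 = 1259 +55/59=1259.93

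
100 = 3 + 97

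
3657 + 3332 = 6989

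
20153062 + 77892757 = 98045819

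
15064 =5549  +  9515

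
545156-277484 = 267672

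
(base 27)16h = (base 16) 38c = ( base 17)327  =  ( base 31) t9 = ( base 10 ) 908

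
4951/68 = 4951/68=   72.81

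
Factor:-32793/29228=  - 2^( - 2)*3^1*17^1*643^1*7307^(-1 ) 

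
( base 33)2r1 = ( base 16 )bfe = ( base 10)3070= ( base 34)2ma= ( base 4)233332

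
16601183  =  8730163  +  7871020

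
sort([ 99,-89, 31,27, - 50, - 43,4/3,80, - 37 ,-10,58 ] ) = [ - 89,-50,-43, - 37,-10,4/3,27,31,  58,  80,99 ] 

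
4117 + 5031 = 9148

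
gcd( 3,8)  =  1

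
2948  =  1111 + 1837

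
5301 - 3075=2226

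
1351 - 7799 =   -  6448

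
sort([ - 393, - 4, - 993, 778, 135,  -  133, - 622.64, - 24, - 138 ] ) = [ - 993, - 622.64 , - 393,  -  138,-133 , - 24, - 4,135,778]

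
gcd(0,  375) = 375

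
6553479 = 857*7647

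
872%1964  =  872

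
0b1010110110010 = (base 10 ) 5554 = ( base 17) 123C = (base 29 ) 6HF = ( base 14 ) 204a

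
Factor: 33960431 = 33960431^1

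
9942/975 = 10 + 64/325=10.20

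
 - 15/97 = -1  +  82/97  =  -  0.15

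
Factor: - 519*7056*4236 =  - 2^6*3^4*7^2*173^1 * 353^1=   - 15512503104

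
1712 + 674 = 2386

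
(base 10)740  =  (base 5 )10430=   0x2e4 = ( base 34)lq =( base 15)345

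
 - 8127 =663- 8790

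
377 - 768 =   -  391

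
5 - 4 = 1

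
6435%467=364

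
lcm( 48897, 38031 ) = 342279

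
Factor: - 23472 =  -2^4*3^2*163^1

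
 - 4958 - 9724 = - 14682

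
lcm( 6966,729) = 62694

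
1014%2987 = 1014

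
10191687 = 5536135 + 4655552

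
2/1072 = 1/536 = 0.00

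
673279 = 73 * 9223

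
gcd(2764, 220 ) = 4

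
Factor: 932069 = 521^1 * 1789^1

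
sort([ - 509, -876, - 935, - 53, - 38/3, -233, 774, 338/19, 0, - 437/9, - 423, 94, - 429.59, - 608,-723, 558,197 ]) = [ - 935,- 876, - 723, - 608, - 509, - 429.59, - 423, - 233, - 53, - 437/9, - 38/3, 0,338/19, 94, 197, 558 , 774] 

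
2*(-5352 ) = -10704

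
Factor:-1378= -2^1*13^1*53^1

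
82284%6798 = 708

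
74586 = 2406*31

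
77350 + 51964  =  129314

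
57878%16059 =9701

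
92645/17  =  5449  +  12/17 = 5449.71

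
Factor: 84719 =84719^1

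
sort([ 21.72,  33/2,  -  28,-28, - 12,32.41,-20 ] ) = [ - 28,  -  28, - 20, - 12,33/2, 21.72, 32.41]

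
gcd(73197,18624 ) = 3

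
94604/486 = 47302/243 = 194.66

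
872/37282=436/18641= 0.02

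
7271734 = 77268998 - 69997264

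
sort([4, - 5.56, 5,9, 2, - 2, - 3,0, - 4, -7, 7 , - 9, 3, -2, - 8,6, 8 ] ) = [ - 9, - 8,-7, - 5.56, - 4, - 3, - 2, - 2,0, 2,3, 4 , 5, 6,  7,8,9 ] 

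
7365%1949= 1518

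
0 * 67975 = 0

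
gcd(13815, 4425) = 15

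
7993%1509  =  448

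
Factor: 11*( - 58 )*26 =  - 16588 =- 2^2*11^1*13^1*29^1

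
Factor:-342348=-2^2*3^1*47^1*607^1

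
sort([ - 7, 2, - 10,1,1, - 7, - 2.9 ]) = [ - 10,-7, - 7, - 2.9, 1, 1, 2]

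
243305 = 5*48661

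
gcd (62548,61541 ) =19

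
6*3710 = 22260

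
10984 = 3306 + 7678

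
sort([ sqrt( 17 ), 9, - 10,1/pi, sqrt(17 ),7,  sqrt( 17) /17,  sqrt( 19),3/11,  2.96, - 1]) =[- 10,  -  1, sqrt (17 ) /17,3/11, 1/pi, 2.96, sqrt( 17),sqrt( 17), sqrt(19), 7,  9]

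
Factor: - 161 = - 7^1*23^1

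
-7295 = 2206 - 9501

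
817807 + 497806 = 1315613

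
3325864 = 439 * 7576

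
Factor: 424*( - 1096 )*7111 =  - 2^6*13^1*53^1* 137^1*547^1  =  - 3304510144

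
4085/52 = 78 + 29/52 = 78.56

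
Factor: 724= 2^2*181^1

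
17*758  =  12886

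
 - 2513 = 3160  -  5673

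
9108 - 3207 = 5901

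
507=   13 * 39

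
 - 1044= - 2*522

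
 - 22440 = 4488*(-5) 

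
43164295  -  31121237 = 12043058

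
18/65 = 18/65  =  0.28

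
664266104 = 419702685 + 244563419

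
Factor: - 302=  - 2^1*151^1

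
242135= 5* 48427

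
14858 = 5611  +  9247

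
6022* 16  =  96352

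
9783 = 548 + 9235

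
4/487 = 4/487 = 0.01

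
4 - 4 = 0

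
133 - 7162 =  - 7029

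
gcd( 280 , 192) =8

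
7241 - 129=7112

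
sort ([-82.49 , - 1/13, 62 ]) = [ - 82.49, - 1/13, 62]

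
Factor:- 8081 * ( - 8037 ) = 64946997 =3^2*  19^1*47^1* 8081^1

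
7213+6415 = 13628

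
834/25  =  834/25 = 33.36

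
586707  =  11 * 53337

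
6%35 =6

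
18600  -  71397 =  -  52797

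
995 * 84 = 83580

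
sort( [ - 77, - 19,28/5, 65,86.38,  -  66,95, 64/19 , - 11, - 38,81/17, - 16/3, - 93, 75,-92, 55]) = [ - 93, - 92, - 77 , - 66, - 38, - 19, - 11,  -  16/3 , 64/19,81/17,  28/5,55, 65,75 , 86.38, 95]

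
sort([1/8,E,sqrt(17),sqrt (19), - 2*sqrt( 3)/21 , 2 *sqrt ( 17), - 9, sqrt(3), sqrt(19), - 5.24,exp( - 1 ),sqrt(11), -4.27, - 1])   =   [ - 9, - 5.24, - 4.27, - 1, - 2*sqrt(3 ) /21,1/8, exp(  -  1),  sqrt( 3 ),E, sqrt (11 ), sqrt(17), sqrt( 19),sqrt(19), 2*sqrt( 17)]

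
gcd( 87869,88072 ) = 1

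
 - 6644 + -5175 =-11819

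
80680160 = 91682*880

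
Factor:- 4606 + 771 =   -  5^1*13^1*59^1  =  - 3835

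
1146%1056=90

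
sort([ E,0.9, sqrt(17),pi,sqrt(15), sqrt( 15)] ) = [ 0.9,E,pi , sqrt(15 ),sqrt(15 ),sqrt(17 )] 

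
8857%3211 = 2435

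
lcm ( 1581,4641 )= 143871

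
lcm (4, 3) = 12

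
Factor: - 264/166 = -2^2*3^1*11^1*83^(-1) = - 132/83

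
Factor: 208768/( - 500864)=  - 233/559=-13^( - 1)*43^(  -  1) * 233^1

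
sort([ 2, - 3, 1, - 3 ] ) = [ - 3, - 3 , 1,2]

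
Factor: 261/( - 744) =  - 2^ ( - 3)*3^1*29^1*31^( - 1 ) = - 87/248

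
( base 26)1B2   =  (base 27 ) 18j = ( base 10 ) 964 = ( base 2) 1111000100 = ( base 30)124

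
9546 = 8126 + 1420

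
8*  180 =1440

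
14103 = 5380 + 8723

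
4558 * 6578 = 29982524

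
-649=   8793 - 9442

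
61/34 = 1 + 27/34=1.79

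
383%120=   23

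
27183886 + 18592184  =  45776070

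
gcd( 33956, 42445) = 8489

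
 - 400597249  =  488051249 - 888648498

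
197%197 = 0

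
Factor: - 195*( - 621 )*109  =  13199355= 3^4 * 5^1*13^1*23^1*109^1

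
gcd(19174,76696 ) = 19174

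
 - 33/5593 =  -33/5593 = - 0.01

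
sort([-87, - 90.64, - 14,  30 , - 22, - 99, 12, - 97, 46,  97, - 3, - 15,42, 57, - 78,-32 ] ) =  [ - 99, - 97, - 90.64,  -  87, - 78, - 32, - 22, - 15, - 14, - 3  ,  12,30, 42, 46 , 57,  97 ] 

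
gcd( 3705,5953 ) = 1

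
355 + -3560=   -  3205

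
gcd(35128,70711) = 1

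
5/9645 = 1/1929 = 0.00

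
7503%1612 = 1055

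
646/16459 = 646/16459= 0.04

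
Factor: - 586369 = -7^1*211^1*397^1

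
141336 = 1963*72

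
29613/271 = 29613/271 = 109.27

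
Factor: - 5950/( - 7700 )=17/22 = 2^ ( - 1)*11^( - 1)*17^1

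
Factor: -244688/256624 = - 41^1 * 43^ (-1) = -  41/43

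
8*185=1480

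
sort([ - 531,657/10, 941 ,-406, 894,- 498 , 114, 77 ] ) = [ - 531, - 498,  -  406, 657/10, 77,114, 894,941 ]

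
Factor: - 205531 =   -  47^1 * 4373^1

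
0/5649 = 0  =  0.00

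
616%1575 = 616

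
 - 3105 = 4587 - 7692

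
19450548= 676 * 28773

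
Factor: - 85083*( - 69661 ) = 5926966863  =  3^1* 79^1*359^1*69661^1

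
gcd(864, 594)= 54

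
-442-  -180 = -262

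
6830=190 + 6640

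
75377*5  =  376885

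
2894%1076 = 742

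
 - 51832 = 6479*(-8 ) 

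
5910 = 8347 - 2437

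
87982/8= 10997 + 3/4 = 10997.75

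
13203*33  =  435699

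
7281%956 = 589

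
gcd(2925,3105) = 45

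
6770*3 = 20310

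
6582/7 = 6582/7  =  940.29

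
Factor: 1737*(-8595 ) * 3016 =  - 45027417240= - 2^3*3^4* 5^1 *13^1*29^1  *191^1 *193^1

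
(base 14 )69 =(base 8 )135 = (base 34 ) 2P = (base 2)1011101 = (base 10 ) 93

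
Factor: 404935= 5^1*109^1* 743^1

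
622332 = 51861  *12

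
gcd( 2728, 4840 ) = 88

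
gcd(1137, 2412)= 3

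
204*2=408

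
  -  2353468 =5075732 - 7429200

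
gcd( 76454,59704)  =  2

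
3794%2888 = 906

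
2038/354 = 5 + 134/177 =5.76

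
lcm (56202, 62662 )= 5451594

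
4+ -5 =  - 1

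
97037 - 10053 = 86984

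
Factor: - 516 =-2^2* 3^1 * 43^1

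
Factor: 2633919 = 3^1*37^1*61^1*389^1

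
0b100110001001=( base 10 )2441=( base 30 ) 2lb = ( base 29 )2q5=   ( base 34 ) 23r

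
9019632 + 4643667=13663299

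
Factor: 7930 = 2^1*5^1*13^1*61^1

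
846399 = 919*921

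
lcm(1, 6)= 6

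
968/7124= 242/1781 = 0.14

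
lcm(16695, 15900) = 333900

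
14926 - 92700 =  - 77774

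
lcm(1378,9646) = 9646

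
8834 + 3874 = 12708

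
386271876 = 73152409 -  - 313119467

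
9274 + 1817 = 11091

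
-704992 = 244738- 949730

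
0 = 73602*0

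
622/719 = 622/719 = 0.87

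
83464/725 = 83464/725 =115.12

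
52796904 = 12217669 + 40579235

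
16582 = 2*8291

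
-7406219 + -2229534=- 9635753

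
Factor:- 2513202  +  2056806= -2^2*3^1*73^1*521^1 = - 456396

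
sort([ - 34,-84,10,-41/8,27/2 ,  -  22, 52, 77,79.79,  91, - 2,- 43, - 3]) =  [  -  84, - 43, - 34,-22, - 41/8,- 3, -2, 10 , 27/2,  52,77, 79.79,91]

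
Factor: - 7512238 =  - 2^1  *  3756119^1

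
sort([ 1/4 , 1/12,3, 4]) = [ 1/12,1/4,  3,4 ] 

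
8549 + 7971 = 16520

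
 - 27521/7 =  -  27521/7  =  - 3931.57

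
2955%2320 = 635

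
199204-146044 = 53160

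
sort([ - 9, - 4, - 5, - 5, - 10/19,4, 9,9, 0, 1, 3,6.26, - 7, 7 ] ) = [ - 9, - 7, - 5, - 5, - 4 , - 10/19,0 , 1, 3,4,6.26, 7,  9,  9 ] 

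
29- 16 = 13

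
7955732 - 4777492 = 3178240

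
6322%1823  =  853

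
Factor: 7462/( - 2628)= - 3731/1314 = - 2^(-1)*3^( - 2)*7^1*  13^1*41^1*73^ ( - 1 ) 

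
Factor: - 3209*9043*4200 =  - 121879745400 = - 2^3*3^1*5^2*7^1 *3209^1*9043^1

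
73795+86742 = 160537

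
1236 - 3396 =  - 2160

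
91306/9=91306/9 = 10145.11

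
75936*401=30450336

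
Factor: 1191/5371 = 3^1 * 41^( - 1)*131^( - 1)*397^1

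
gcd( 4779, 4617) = 81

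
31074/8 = 3884 + 1/4 = 3884.25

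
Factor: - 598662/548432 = - 2^( - 3)*3^2*79^1 * 151^( - 1) * 227^ ( - 1)*421^1 = -299331/274216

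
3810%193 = 143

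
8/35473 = 8/35473=0.00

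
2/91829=2/91829 = 0.00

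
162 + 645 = 807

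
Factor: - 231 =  - 3^1 * 7^1*11^1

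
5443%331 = 147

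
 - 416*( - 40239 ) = 16739424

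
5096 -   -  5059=10155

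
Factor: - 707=-7^1*101^1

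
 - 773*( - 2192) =1694416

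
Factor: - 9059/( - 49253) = 9059^1*49253^ ( - 1 )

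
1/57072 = 1/57072 = 0.00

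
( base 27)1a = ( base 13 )2B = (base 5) 122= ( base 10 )37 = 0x25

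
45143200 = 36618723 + 8524477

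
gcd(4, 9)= 1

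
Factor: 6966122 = 2^1 * 19^1*183319^1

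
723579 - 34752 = 688827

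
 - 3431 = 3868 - 7299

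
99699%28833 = 13200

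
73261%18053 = 1049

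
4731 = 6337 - 1606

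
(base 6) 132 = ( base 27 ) 22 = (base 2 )111000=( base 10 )56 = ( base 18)32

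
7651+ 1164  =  8815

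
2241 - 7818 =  - 5577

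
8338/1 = 8338 = 8338.00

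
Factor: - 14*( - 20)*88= 24640=2^6 * 5^1*7^1*11^1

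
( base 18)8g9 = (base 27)3q0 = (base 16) B49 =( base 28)3j5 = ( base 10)2889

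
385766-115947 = 269819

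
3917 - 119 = 3798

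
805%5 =0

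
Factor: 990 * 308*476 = 145141920 = 2^5*3^2*5^1*7^2*11^2* 17^1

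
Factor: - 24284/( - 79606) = 12142/39803 = 2^1*13^1*53^( - 1)*467^1 *751^( - 1)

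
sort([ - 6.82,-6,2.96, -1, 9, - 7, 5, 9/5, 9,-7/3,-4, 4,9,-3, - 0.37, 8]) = [ - 7, - 6.82, - 6, - 4,  -  3,  -  7/3,  -  1,-0.37, 9/5,2.96,4, 5, 8,  9,  9, 9]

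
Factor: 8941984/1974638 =2^4*31^( - 1)*227^1*1231^1*31849^( - 1) = 4470992/987319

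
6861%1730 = 1671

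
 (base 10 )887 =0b1101110111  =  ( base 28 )13j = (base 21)205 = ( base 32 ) rn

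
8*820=6560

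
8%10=8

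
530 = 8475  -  7945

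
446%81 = 41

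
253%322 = 253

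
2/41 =2/41 = 0.05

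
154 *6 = 924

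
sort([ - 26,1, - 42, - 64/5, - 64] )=[ - 64,-42, - 26,- 64/5, 1]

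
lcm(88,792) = 792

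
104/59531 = 104/59531 = 0.00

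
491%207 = 77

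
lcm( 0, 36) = 0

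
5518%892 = 166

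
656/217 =656/217=3.02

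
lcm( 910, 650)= 4550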